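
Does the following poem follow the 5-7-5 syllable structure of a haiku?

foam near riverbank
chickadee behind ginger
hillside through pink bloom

Line 1: foam(1) + near(1) + riverbank(3) = 5 ✓
Line 2: chickadee(3) + behind(2) + ginger(2) = 7 ✓
Line 3: hillside(2) + through(1) + pink(1) + bloom(1) = 5 ✓

Yes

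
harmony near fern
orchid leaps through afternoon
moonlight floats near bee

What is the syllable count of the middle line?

The middle line: orchid (2), leaps (1), through (1), afternoon (3) → 7

7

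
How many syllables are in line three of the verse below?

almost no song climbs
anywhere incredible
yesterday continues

Line three: yesterday (3), continues (3) → 6

6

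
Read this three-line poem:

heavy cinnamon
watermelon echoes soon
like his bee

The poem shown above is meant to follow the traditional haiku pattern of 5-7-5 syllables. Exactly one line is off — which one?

Line 1: heavy(2) + cinnamon(3) = 5 ✓
Line 2: watermelon(4) + echoes(2) + soon(1) = 7 ✓
Line 3: like(1) + his(1) + bee(1) = 3 (expected 5)

The third line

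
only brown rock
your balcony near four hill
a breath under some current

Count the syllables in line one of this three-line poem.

Line one: "only brown rock": 2+1+1 = 4

4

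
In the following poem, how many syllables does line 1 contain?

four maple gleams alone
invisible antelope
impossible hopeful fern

Line 1: four(1) + maple(2) + gleams(1) + alone(2) = 6

6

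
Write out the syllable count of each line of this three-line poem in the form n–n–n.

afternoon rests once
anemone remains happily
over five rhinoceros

5–9–7

Line 1: afternoon(3) + rests(1) + once(1) = 5
Line 2: anemone(4) + remains(2) + happily(3) = 9
Line 3: over(2) + five(1) + rhinoceros(4) = 7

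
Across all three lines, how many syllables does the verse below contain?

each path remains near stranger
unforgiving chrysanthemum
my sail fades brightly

Line 1: each(1) + path(1) + remains(2) + near(1) + stranger(2) = 7
Line 2: unforgiving(4) + chrysanthemum(4) = 8
Line 3: my(1) + sail(1) + fades(1) + brightly(2) = 5
Total: 7 + 8 + 5 = 20

20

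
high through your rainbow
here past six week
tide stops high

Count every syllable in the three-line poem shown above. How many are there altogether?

Line 1: high(1) + through(1) + your(1) + rainbow(2) = 5
Line 2: here(1) + past(1) + six(1) + week(1) = 4
Line 3: tide(1) + stops(1) + high(1) = 3
Total: 5 + 4 + 3 = 12

12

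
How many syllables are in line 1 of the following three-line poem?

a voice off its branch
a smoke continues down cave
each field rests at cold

5

Line 1: "a voice off its branch": 1+1+1+1+1 = 5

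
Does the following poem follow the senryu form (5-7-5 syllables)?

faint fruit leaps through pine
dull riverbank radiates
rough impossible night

No

Line 1: "faint fruit leaps through pine": 1+1+1+1+1 = 5 ✓
Line 2: "dull riverbank radiates": 1+3+3 = 7 ✓
Line 3: "rough impossible night": 1+4+1 = 6 (expected 5)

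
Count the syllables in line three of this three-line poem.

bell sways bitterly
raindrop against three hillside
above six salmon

Line three: above (2), six (1), salmon (2) → 5

5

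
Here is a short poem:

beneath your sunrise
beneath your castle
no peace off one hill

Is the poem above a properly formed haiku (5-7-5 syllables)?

No

Line 1: beneath(2) + your(1) + sunrise(2) = 5 ✓
Line 2: beneath(2) + your(1) + castle(2) = 5 (expected 7)
Line 3: no(1) + peace(1) + off(1) + one(1) + hill(1) = 5 ✓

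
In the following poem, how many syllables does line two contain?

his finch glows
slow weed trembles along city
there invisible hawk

8

Line two: "slow weed trembles along city": 1+1+2+2+2 = 8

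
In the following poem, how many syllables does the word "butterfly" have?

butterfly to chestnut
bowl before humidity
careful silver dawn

"butterfly" has 3 syllables.

3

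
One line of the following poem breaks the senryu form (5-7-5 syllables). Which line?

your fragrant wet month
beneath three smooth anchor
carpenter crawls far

Line 1: your(1) + fragrant(2) + wet(1) + month(1) = 5 ✓
Line 2: beneath(2) + three(1) + smooth(1) + anchor(2) = 6 (expected 7)
Line 3: carpenter(3) + crawls(1) + far(1) = 5 ✓

The second line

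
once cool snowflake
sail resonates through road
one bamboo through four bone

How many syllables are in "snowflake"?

2

"snowflake" has 2 syllables.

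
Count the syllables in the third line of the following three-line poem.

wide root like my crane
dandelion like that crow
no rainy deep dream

The third line: no(1) + rainy(2) + deep(1) + dream(1) = 5

5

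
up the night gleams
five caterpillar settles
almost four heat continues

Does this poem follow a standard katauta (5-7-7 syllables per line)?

Line 1: up (1), the (1), night (1), gleams (1) → 4 (expected 5)
Line 2: five (1), caterpillar (4), settles (2) → 7 ✓
Line 3: almost (2), four (1), heat (1), continues (3) → 7 ✓

No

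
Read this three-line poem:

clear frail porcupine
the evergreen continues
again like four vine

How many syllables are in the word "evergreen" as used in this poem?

3

"evergreen" has 3 syllables.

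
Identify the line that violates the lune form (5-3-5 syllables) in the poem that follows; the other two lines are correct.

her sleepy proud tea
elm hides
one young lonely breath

Line 1: her(1) + sleepy(2) + proud(1) + tea(1) = 5 ✓
Line 2: elm(1) + hides(1) = 2 (expected 3)
Line 3: one(1) + young(1) + lonely(2) + breath(1) = 5 ✓

The second line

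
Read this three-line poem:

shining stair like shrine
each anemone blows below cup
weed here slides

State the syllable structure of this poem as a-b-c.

Line 1: shining (2), stair (1), like (1), shrine (1) → 5
Line 2: each (1), anemone (4), blows (1), below (2), cup (1) → 9
Line 3: weed (1), here (1), slides (1) → 3

5-9-3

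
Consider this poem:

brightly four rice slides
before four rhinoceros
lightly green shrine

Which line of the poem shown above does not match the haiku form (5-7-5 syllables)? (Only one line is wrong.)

Line 3

Line 1: brightly (2), four (1), rice (1), slides (1) → 5 ✓
Line 2: before (2), four (1), rhinoceros (4) → 7 ✓
Line 3: lightly (2), green (1), shrine (1) → 4 (expected 5)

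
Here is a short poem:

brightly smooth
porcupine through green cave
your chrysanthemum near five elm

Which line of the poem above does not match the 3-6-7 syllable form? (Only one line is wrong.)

The third line

Line 1: brightly (2), smooth (1) → 3 ✓
Line 2: porcupine (3), through (1), green (1), cave (1) → 6 ✓
Line 3: your (1), chrysanthemum (4), near (1), five (1), elm (1) → 8 (expected 7)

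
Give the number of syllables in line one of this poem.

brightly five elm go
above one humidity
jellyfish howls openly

5

Line one: brightly(2) + five(1) + elm(1) + go(1) = 5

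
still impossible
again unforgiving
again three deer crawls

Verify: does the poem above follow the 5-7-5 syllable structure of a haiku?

No

Line 1: still(1) + impossible(4) = 5 ✓
Line 2: again(2) + unforgiving(4) = 6 (expected 7)
Line 3: again(2) + three(1) + deer(1) + crawls(1) = 5 ✓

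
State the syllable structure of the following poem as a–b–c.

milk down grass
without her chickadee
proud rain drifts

Line 1: "milk down grass": 1+1+1 = 3
Line 2: "without her chickadee": 2+1+3 = 6
Line 3: "proud rain drifts": 1+1+1 = 3

3–6–3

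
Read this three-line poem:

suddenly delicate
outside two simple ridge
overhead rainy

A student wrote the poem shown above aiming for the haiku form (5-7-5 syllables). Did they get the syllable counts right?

Line 1: suddenly (3), delicate (3) → 6 (expected 5)
Line 2: outside (2), two (1), simple (2), ridge (1) → 6 (expected 7)
Line 3: overhead (3), rainy (2) → 5 ✓

No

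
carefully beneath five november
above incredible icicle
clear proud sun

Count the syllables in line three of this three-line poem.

3

Line three: "clear proud sun": 1+1+1 = 3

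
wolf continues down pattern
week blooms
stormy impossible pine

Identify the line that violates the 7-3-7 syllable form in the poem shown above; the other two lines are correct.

Line 2

Line 1: wolf(1) + continues(3) + down(1) + pattern(2) = 7 ✓
Line 2: week(1) + blooms(1) = 2 (expected 3)
Line 3: stormy(2) + impossible(4) + pine(1) = 7 ✓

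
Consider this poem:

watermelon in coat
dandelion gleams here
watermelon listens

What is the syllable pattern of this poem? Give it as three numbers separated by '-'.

6-6-6

Line 1: watermelon (4), in (1), coat (1) → 6
Line 2: dandelion (4), gleams (1), here (1) → 6
Line 3: watermelon (4), listens (2) → 6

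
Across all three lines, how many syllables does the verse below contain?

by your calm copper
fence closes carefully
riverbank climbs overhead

Line 1: by (1), your (1), calm (1), copper (2) → 5
Line 2: fence (1), closes (2), carefully (3) → 6
Line 3: riverbank (3), climbs (1), overhead (3) → 7
Total: 5 + 6 + 7 = 18

18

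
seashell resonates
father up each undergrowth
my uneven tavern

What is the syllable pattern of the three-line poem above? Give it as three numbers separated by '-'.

Line 1: seashell (2), resonates (3) → 5
Line 2: father (2), up (1), each (1), undergrowth (3) → 7
Line 3: my (1), uneven (3), tavern (2) → 6

5-7-6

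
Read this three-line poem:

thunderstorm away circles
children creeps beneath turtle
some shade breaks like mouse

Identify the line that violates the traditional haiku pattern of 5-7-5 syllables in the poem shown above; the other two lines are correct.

Line 1: thunderstorm (3), away (2), circles (2) → 7 (expected 5)
Line 2: children (2), creeps (1), beneath (2), turtle (2) → 7 ✓
Line 3: some (1), shade (1), breaks (1), like (1), mouse (1) → 5 ✓

The first line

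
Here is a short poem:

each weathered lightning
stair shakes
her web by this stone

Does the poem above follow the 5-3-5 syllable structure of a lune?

Line 1: "each weathered lightning": 1+2+2 = 5 ✓
Line 2: "stair shakes": 1+1 = 2 (expected 3)
Line 3: "her web by this stone": 1+1+1+1+1 = 5 ✓

No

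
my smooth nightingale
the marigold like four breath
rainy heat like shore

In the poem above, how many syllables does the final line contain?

5

The final line: rainy(2) + heat(1) + like(1) + shore(1) = 5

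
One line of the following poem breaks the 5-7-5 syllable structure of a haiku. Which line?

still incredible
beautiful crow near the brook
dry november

Line 3

Line 1: "still incredible": 1+4 = 5 ✓
Line 2: "beautiful crow near the brook": 3+1+1+1+1 = 7 ✓
Line 3: "dry november": 1+3 = 4 (expected 5)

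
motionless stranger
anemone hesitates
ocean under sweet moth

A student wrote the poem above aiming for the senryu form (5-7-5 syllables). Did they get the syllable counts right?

Line 1: "motionless stranger": 3+2 = 5 ✓
Line 2: "anemone hesitates": 4+3 = 7 ✓
Line 3: "ocean under sweet moth": 2+2+1+1 = 6 (expected 5)

No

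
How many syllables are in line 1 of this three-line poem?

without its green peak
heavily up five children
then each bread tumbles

5

Line 1: "without its green peak": 2+1+1+1 = 5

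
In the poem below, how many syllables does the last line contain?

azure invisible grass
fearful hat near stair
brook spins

2

The last line: brook(1) + spins(1) = 2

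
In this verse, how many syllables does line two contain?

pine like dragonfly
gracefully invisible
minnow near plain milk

Line two: gracefully (3), invisible (4) → 7

7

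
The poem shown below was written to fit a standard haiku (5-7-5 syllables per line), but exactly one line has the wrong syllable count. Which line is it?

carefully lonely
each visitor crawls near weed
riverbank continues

Line 3

Line 1: "carefully lonely": 3+2 = 5 ✓
Line 2: "each visitor crawls near weed": 1+3+1+1+1 = 7 ✓
Line 3: "riverbank continues": 3+3 = 6 (expected 5)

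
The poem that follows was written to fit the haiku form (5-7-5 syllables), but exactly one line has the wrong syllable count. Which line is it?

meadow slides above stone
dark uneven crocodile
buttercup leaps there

Line 1

Line 1: meadow(2) + slides(1) + above(2) + stone(1) = 6 (expected 5)
Line 2: dark(1) + uneven(3) + crocodile(3) = 7 ✓
Line 3: buttercup(3) + leaps(1) + there(1) = 5 ✓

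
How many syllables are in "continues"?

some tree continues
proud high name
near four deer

3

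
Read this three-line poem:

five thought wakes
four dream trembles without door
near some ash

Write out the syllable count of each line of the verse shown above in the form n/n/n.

Line 1: five (1), thought (1), wakes (1) → 3
Line 2: four (1), dream (1), trembles (2), without (2), door (1) → 7
Line 3: near (1), some (1), ash (1) → 3

3/7/3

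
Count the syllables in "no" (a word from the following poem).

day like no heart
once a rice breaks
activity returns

1

"no" has 1 syllable.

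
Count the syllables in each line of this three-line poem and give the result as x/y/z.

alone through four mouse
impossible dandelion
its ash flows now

5/8/4

Line 1: alone(2) + through(1) + four(1) + mouse(1) = 5
Line 2: impossible(4) + dandelion(4) = 8
Line 3: its(1) + ash(1) + flows(1) + now(1) = 4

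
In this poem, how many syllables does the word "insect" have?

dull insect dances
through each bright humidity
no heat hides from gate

"insect" has 2 syllables.

2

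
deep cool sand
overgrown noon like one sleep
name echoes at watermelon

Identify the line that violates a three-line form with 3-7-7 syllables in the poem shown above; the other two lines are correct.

Line 1: "deep cool sand": 1+1+1 = 3 ✓
Line 2: "overgrown noon like one sleep": 3+1+1+1+1 = 7 ✓
Line 3: "name echoes at watermelon": 1+2+1+4 = 8 (expected 7)

Line 3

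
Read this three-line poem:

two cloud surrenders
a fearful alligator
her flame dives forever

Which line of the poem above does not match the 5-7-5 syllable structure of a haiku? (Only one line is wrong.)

Line 1: "two cloud surrenders": 1+1+3 = 5 ✓
Line 2: "a fearful alligator": 1+2+4 = 7 ✓
Line 3: "her flame dives forever": 1+1+1+3 = 6 (expected 5)

The third line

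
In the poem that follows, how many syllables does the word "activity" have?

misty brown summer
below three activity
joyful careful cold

"activity" has 4 syllables.

4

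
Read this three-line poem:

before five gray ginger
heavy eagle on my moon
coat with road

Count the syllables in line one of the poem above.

6

Line one: "before five gray ginger": 2+1+1+2 = 6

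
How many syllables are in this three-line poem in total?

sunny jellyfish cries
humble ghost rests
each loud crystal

14

Line 1: sunny (2), jellyfish (3), cries (1) → 6
Line 2: humble (2), ghost (1), rests (1) → 4
Line 3: each (1), loud (1), crystal (2) → 4
Total: 6 + 4 + 4 = 14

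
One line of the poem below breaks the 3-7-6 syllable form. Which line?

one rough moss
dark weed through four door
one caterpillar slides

Line 1: one(1) + rough(1) + moss(1) = 3 ✓
Line 2: dark(1) + weed(1) + through(1) + four(1) + door(1) = 5 (expected 7)
Line 3: one(1) + caterpillar(4) + slides(1) = 6 ✓

Line 2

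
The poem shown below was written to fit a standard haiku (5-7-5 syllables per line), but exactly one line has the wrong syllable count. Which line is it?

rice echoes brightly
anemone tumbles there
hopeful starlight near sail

Line 1: "rice echoes brightly": 1+2+2 = 5 ✓
Line 2: "anemone tumbles there": 4+2+1 = 7 ✓
Line 3: "hopeful starlight near sail": 2+2+1+1 = 6 (expected 5)

The third line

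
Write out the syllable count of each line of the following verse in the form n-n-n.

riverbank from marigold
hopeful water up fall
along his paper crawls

Line 1: riverbank(3) + from(1) + marigold(3) = 7
Line 2: hopeful(2) + water(2) + up(1) + fall(1) = 6
Line 3: along(2) + his(1) + paper(2) + crawls(1) = 6

7-6-6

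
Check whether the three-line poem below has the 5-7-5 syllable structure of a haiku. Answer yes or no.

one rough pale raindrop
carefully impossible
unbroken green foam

Yes

Line 1: "one rough pale raindrop": 1+1+1+2 = 5 ✓
Line 2: "carefully impossible": 3+4 = 7 ✓
Line 3: "unbroken green foam": 3+1+1 = 5 ✓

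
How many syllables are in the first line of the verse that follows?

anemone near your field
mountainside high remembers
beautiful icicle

The first line: anemone (4), near (1), your (1), field (1) → 7

7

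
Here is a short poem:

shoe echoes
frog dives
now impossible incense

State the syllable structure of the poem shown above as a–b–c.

Line 1: "shoe echoes": 1+2 = 3
Line 2: "frog dives": 1+1 = 2
Line 3: "now impossible incense": 1+4+2 = 7

3–2–7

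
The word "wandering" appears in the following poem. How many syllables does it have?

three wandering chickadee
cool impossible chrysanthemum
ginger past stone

3

"wandering" has 3 syllables.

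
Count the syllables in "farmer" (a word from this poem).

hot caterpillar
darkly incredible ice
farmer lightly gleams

2

"farmer" has 2 syllables.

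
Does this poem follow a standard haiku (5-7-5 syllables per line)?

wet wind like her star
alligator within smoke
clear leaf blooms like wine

Line 1: wet (1), wind (1), like (1), her (1), star (1) → 5 ✓
Line 2: alligator (4), within (2), smoke (1) → 7 ✓
Line 3: clear (1), leaf (1), blooms (1), like (1), wine (1) → 5 ✓

Yes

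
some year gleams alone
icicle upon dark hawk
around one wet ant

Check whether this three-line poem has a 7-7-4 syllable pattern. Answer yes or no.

No

Line 1: some (1), year (1), gleams (1), alone (2) → 5 (expected 7)
Line 2: icicle (3), upon (2), dark (1), hawk (1) → 7 ✓
Line 3: around (2), one (1), wet (1), ant (1) → 5 (expected 4)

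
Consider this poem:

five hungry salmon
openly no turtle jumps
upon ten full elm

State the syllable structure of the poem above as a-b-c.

5-7-5

Line 1: five (1), hungry (2), salmon (2) → 5
Line 2: openly (3), no (1), turtle (2), jumps (1) → 7
Line 3: upon (2), ten (1), full (1), elm (1) → 5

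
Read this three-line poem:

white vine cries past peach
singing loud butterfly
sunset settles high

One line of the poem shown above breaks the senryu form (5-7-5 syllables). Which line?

Line 1: white(1) + vine(1) + cries(1) + past(1) + peach(1) = 5 ✓
Line 2: singing(2) + loud(1) + butterfly(3) = 6 (expected 7)
Line 3: sunset(2) + settles(2) + high(1) = 5 ✓

Line 2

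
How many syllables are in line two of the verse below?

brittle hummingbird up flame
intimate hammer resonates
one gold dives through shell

Line two: intimate(3) + hammer(2) + resonates(3) = 8

8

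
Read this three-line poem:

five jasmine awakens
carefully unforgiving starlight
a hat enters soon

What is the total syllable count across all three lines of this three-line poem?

Line 1: five (1), jasmine (2), awakens (3) → 6
Line 2: carefully (3), unforgiving (4), starlight (2) → 9
Line 3: a (1), hat (1), enters (2), soon (1) → 5
Total: 6 + 9 + 5 = 20

20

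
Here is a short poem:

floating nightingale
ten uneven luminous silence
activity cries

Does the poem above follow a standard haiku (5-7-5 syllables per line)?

No

Line 1: floating (2), nightingale (3) → 5 ✓
Line 2: ten (1), uneven (3), luminous (3), silence (2) → 9 (expected 7)
Line 3: activity (4), cries (1) → 5 ✓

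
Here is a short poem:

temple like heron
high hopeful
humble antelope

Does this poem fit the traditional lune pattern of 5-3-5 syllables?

Yes

Line 1: temple (2), like (1), heron (2) → 5 ✓
Line 2: high (1), hopeful (2) → 3 ✓
Line 3: humble (2), antelope (3) → 5 ✓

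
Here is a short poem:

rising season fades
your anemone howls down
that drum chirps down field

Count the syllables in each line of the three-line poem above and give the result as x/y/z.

Line 1: rising (2), season (2), fades (1) → 5
Line 2: your (1), anemone (4), howls (1), down (1) → 7
Line 3: that (1), drum (1), chirps (1), down (1), field (1) → 5

5/7/5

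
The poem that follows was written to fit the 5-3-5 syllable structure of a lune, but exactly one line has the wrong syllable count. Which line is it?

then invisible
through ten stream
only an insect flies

Line 3

Line 1: then(1) + invisible(4) = 5 ✓
Line 2: through(1) + ten(1) + stream(1) = 3 ✓
Line 3: only(2) + an(1) + insect(2) + flies(1) = 6 (expected 5)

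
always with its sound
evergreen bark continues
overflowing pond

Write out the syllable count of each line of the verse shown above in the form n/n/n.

5/7/5

Line 1: always(2) + with(1) + its(1) + sound(1) = 5
Line 2: evergreen(3) + bark(1) + continues(3) = 7
Line 3: overflowing(4) + pond(1) = 5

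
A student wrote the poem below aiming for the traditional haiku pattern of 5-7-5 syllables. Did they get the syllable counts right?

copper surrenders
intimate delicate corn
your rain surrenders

Line 1: "copper surrenders": 2+3 = 5 ✓
Line 2: "intimate delicate corn": 3+3+1 = 7 ✓
Line 3: "your rain surrenders": 1+1+3 = 5 ✓

Yes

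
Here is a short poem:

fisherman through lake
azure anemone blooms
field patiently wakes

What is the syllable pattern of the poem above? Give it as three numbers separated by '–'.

5–7–5

Line 1: "fisherman through lake": 3+1+1 = 5
Line 2: "azure anemone blooms": 2+4+1 = 7
Line 3: "field patiently wakes": 1+3+1 = 5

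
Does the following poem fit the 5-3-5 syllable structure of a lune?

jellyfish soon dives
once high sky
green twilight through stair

Yes

Line 1: jellyfish(3) + soon(1) + dives(1) = 5 ✓
Line 2: once(1) + high(1) + sky(1) = 3 ✓
Line 3: green(1) + twilight(2) + through(1) + stair(1) = 5 ✓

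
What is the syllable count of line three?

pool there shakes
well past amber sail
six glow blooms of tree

Line three: "six glow blooms of tree": 1+1+1+1+1 = 5

5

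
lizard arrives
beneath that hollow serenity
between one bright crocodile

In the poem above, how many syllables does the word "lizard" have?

"lizard" has 2 syllables.

2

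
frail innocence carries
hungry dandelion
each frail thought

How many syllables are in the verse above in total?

15

Line 1: frail(1) + innocence(3) + carries(2) = 6
Line 2: hungry(2) + dandelion(4) = 6
Line 3: each(1) + frail(1) + thought(1) = 3
Total: 6 + 6 + 3 = 15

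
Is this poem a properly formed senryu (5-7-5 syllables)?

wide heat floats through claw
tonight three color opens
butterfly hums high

Yes

Line 1: "wide heat floats through claw": 1+1+1+1+1 = 5 ✓
Line 2: "tonight three color opens": 2+1+2+2 = 7 ✓
Line 3: "butterfly hums high": 3+1+1 = 5 ✓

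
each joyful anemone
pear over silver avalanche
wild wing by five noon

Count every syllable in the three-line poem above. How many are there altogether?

Line 1: each(1) + joyful(2) + anemone(4) = 7
Line 2: pear(1) + over(2) + silver(2) + avalanche(3) = 8
Line 3: wild(1) + wing(1) + by(1) + five(1) + noon(1) = 5
Total: 7 + 8 + 5 = 20

20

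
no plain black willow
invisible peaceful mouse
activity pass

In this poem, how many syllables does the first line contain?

The first line: no(1) + plain(1) + black(1) + willow(2) = 5

5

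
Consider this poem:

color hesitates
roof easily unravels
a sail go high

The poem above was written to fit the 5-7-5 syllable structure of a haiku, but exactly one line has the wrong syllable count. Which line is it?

Line 3

Line 1: "color hesitates": 2+3 = 5 ✓
Line 2: "roof easily unravels": 1+3+3 = 7 ✓
Line 3: "a sail go high": 1+1+1+1 = 4 (expected 5)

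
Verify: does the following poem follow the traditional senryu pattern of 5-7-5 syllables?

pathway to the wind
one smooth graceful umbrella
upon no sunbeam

Line 1: "pathway to the wind": 2+1+1+1 = 5 ✓
Line 2: "one smooth graceful umbrella": 1+1+2+3 = 7 ✓
Line 3: "upon no sunbeam": 2+1+2 = 5 ✓

Yes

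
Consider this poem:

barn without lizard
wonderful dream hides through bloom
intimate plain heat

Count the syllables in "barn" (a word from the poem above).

"barn" has 1 syllable.

1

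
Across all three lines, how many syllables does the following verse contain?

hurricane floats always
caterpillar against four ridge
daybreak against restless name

21

Line 1: hurricane(3) + floats(1) + always(2) = 6
Line 2: caterpillar(4) + against(2) + four(1) + ridge(1) = 8
Line 3: daybreak(2) + against(2) + restless(2) + name(1) = 7
Total: 6 + 8 + 7 = 21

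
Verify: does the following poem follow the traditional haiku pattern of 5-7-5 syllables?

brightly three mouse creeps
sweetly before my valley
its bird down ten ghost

Line 1: "brightly three mouse creeps": 2+1+1+1 = 5 ✓
Line 2: "sweetly before my valley": 2+2+1+2 = 7 ✓
Line 3: "its bird down ten ghost": 1+1+1+1+1 = 5 ✓

Yes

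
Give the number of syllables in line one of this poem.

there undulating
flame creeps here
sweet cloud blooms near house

5

Line one: "there undulating": 1+4 = 5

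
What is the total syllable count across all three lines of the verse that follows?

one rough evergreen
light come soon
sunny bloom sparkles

Line 1: "one rough evergreen": 1+1+3 = 5
Line 2: "light come soon": 1+1+1 = 3
Line 3: "sunny bloom sparkles": 2+1+2 = 5
Total: 5 + 3 + 5 = 13

13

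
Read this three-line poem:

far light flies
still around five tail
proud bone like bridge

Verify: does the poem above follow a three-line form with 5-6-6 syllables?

No

Line 1: far(1) + light(1) + flies(1) = 3 (expected 5)
Line 2: still(1) + around(2) + five(1) + tail(1) = 5 (expected 6)
Line 3: proud(1) + bone(1) + like(1) + bridge(1) = 4 (expected 6)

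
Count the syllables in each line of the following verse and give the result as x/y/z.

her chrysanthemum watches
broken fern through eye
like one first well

Line 1: her(1) + chrysanthemum(4) + watches(2) = 7
Line 2: broken(2) + fern(1) + through(1) + eye(1) = 5
Line 3: like(1) + one(1) + first(1) + well(1) = 4

7/5/4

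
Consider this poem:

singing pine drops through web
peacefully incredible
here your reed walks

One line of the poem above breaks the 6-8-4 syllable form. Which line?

The second line

Line 1: singing (2), pine (1), drops (1), through (1), web (1) → 6 ✓
Line 2: peacefully (3), incredible (4) → 7 (expected 8)
Line 3: here (1), your (1), reed (1), walks (1) → 4 ✓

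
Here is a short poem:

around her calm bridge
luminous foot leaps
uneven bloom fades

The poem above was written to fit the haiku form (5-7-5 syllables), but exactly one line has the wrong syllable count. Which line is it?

Line 1: around (2), her (1), calm (1), bridge (1) → 5 ✓
Line 2: luminous (3), foot (1), leaps (1) → 5 (expected 7)
Line 3: uneven (3), bloom (1), fades (1) → 5 ✓

The second line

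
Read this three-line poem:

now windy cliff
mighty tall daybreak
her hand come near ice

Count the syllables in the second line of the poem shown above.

5

The second line: mighty (2), tall (1), daybreak (2) → 5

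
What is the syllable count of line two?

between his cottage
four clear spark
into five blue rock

Line two: "four clear spark": 1+1+1 = 3

3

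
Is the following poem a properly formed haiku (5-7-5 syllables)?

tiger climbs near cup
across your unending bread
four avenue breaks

Yes

Line 1: "tiger climbs near cup": 2+1+1+1 = 5 ✓
Line 2: "across your unending bread": 2+1+3+1 = 7 ✓
Line 3: "four avenue breaks": 1+3+1 = 5 ✓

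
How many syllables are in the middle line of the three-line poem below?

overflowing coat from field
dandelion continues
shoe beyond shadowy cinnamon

The middle line: "dandelion continues": 4+3 = 7

7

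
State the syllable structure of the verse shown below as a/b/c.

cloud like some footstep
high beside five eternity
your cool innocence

5/8/5

Line 1: cloud (1), like (1), some (1), footstep (2) → 5
Line 2: high (1), beside (2), five (1), eternity (4) → 8
Line 3: your (1), cool (1), innocence (3) → 5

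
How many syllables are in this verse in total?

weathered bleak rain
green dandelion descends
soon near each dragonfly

17

Line 1: "weathered bleak rain": 2+1+1 = 4
Line 2: "green dandelion descends": 1+4+2 = 7
Line 3: "soon near each dragonfly": 1+1+1+3 = 6
Total: 4 + 7 + 6 = 17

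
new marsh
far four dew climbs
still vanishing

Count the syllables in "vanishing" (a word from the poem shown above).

3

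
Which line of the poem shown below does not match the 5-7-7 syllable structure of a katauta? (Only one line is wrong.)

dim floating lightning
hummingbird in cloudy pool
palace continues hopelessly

Line 3

Line 1: dim(1) + floating(2) + lightning(2) = 5 ✓
Line 2: hummingbird(3) + in(1) + cloudy(2) + pool(1) = 7 ✓
Line 3: palace(2) + continues(3) + hopelessly(3) = 8 (expected 7)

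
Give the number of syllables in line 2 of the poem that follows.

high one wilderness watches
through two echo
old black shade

4

Line 2: through(1) + two(1) + echo(2) = 4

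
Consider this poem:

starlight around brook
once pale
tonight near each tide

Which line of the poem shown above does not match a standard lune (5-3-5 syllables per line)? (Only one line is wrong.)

Line 1: starlight(2) + around(2) + brook(1) = 5 ✓
Line 2: once(1) + pale(1) = 2 (expected 3)
Line 3: tonight(2) + near(1) + each(1) + tide(1) = 5 ✓

The second line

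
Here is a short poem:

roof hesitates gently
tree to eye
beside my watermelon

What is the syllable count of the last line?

7

The last line: beside(2) + my(1) + watermelon(4) = 7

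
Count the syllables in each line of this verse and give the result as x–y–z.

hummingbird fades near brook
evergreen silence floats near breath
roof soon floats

6–8–3

Line 1: "hummingbird fades near brook": 3+1+1+1 = 6
Line 2: "evergreen silence floats near breath": 3+2+1+1+1 = 8
Line 3: "roof soon floats": 1+1+1 = 3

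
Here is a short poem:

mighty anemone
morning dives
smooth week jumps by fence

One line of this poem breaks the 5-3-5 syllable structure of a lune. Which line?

Line 1

Line 1: "mighty anemone": 2+4 = 6 (expected 5)
Line 2: "morning dives": 2+1 = 3 ✓
Line 3: "smooth week jumps by fence": 1+1+1+1+1 = 5 ✓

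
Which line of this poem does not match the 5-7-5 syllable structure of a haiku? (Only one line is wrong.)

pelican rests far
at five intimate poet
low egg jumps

Line 1: "pelican rests far": 3+1+1 = 5 ✓
Line 2: "at five intimate poet": 1+1+3+2 = 7 ✓
Line 3: "low egg jumps": 1+1+1 = 3 (expected 5)

Line 3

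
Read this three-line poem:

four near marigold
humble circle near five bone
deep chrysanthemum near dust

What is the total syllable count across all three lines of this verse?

19

Line 1: four(1) + near(1) + marigold(3) = 5
Line 2: humble(2) + circle(2) + near(1) + five(1) + bone(1) = 7
Line 3: deep(1) + chrysanthemum(4) + near(1) + dust(1) = 7
Total: 5 + 7 + 7 = 19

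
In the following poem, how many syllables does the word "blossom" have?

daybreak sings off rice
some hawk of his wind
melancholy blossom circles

2

"blossom" has 2 syllables.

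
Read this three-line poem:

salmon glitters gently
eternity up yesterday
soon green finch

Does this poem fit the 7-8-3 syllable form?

Line 1: "salmon glitters gently": 2+2+2 = 6 (expected 7)
Line 2: "eternity up yesterday": 4+1+3 = 8 ✓
Line 3: "soon green finch": 1+1+1 = 3 ✓

No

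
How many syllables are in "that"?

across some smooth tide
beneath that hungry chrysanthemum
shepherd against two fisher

1

"that" has 1 syllable.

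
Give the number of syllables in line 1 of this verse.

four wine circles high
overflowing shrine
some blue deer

Line 1: four(1) + wine(1) + circles(2) + high(1) = 5

5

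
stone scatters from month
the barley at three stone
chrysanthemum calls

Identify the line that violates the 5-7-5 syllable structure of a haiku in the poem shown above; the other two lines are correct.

Line 2

Line 1: stone(1) + scatters(2) + from(1) + month(1) = 5 ✓
Line 2: the(1) + barley(2) + at(1) + three(1) + stone(1) = 6 (expected 7)
Line 3: chrysanthemum(4) + calls(1) = 5 ✓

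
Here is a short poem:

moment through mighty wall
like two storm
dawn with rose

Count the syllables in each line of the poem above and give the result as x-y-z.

6-3-3

Line 1: "moment through mighty wall": 2+1+2+1 = 6
Line 2: "like two storm": 1+1+1 = 3
Line 3: "dawn with rose": 1+1+1 = 3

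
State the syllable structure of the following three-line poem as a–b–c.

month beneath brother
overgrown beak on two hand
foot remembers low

5–7–5

Line 1: month (1), beneath (2), brother (2) → 5
Line 2: overgrown (3), beak (1), on (1), two (1), hand (1) → 7
Line 3: foot (1), remembers (3), low (1) → 5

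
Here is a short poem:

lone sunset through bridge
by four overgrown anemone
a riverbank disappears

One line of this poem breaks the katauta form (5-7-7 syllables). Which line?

The second line

Line 1: lone(1) + sunset(2) + through(1) + bridge(1) = 5 ✓
Line 2: by(1) + four(1) + overgrown(3) + anemone(4) = 9 (expected 7)
Line 3: a(1) + riverbank(3) + disappears(3) = 7 ✓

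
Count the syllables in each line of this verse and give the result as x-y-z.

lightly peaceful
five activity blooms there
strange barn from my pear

Line 1: lightly(2) + peaceful(2) = 4
Line 2: five(1) + activity(4) + blooms(1) + there(1) = 7
Line 3: strange(1) + barn(1) + from(1) + my(1) + pear(1) = 5

4-7-5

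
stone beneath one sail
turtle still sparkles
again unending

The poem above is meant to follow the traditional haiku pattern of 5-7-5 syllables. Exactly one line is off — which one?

The second line

Line 1: stone (1), beneath (2), one (1), sail (1) → 5 ✓
Line 2: turtle (2), still (1), sparkles (2) → 5 (expected 7)
Line 3: again (2), unending (3) → 5 ✓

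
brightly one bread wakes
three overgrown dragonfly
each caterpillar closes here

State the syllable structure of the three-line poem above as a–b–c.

5–7–8

Line 1: brightly (2), one (1), bread (1), wakes (1) → 5
Line 2: three (1), overgrown (3), dragonfly (3) → 7
Line 3: each (1), caterpillar (4), closes (2), here (1) → 8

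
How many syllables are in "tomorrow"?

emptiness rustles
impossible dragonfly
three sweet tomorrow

3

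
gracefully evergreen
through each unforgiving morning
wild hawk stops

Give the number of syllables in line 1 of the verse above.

6

Line 1: gracefully (3), evergreen (3) → 6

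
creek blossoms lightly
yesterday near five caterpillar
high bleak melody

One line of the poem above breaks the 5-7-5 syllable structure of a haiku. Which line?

Line 2

Line 1: creek (1), blossoms (2), lightly (2) → 5 ✓
Line 2: yesterday (3), near (1), five (1), caterpillar (4) → 9 (expected 7)
Line 3: high (1), bleak (1), melody (3) → 5 ✓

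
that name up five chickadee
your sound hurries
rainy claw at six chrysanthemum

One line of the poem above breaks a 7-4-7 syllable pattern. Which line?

Line 3

Line 1: that (1), name (1), up (1), five (1), chickadee (3) → 7 ✓
Line 2: your (1), sound (1), hurries (2) → 4 ✓
Line 3: rainy (2), claw (1), at (1), six (1), chrysanthemum (4) → 9 (expected 7)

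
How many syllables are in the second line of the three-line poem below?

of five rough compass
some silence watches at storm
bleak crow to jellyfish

7

The second line: some (1), silence (2), watches (2), at (1), storm (1) → 7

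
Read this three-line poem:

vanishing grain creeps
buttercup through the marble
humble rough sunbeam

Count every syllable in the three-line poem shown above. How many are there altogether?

Line 1: vanishing (3), grain (1), creeps (1) → 5
Line 2: buttercup (3), through (1), the (1), marble (2) → 7
Line 3: humble (2), rough (1), sunbeam (2) → 5
Total: 5 + 7 + 5 = 17

17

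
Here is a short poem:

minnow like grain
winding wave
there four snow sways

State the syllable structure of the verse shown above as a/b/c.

Line 1: minnow (2), like (1), grain (1) → 4
Line 2: winding (2), wave (1) → 3
Line 3: there (1), four (1), snow (1), sways (1) → 4

4/3/4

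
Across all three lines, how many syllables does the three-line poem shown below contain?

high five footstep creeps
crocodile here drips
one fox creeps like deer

15

Line 1: high (1), five (1), footstep (2), creeps (1) → 5
Line 2: crocodile (3), here (1), drips (1) → 5
Line 3: one (1), fox (1), creeps (1), like (1), deer (1) → 5
Total: 5 + 5 + 5 = 15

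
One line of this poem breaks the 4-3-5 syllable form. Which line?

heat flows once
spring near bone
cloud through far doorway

Line 1

Line 1: heat (1), flows (1), once (1) → 3 (expected 4)
Line 2: spring (1), near (1), bone (1) → 3 ✓
Line 3: cloud (1), through (1), far (1), doorway (2) → 5 ✓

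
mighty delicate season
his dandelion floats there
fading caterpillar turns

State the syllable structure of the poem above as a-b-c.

Line 1: mighty(2) + delicate(3) + season(2) = 7
Line 2: his(1) + dandelion(4) + floats(1) + there(1) = 7
Line 3: fading(2) + caterpillar(4) + turns(1) = 7

7-7-7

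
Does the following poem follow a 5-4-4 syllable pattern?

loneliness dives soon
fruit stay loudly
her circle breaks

Yes

Line 1: loneliness (3), dives (1), soon (1) → 5 ✓
Line 2: fruit (1), stay (1), loudly (2) → 4 ✓
Line 3: her (1), circle (2), breaks (1) → 4 ✓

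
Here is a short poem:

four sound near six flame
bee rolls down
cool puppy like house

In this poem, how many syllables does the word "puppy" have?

2

"puppy" has 2 syllables.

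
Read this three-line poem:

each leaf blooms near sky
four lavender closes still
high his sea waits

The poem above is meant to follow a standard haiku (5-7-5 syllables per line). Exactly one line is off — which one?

Line 1: each (1), leaf (1), blooms (1), near (1), sky (1) → 5 ✓
Line 2: four (1), lavender (3), closes (2), still (1) → 7 ✓
Line 3: high (1), his (1), sea (1), waits (1) → 4 (expected 5)

Line 3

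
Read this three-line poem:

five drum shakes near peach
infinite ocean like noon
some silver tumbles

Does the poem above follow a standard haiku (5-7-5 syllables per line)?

Yes

Line 1: five(1) + drum(1) + shakes(1) + near(1) + peach(1) = 5 ✓
Line 2: infinite(3) + ocean(2) + like(1) + noon(1) = 7 ✓
Line 3: some(1) + silver(2) + tumbles(2) = 5 ✓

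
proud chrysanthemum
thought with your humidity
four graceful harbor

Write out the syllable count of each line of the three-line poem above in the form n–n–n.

Line 1: proud(1) + chrysanthemum(4) = 5
Line 2: thought(1) + with(1) + your(1) + humidity(4) = 7
Line 3: four(1) + graceful(2) + harbor(2) = 5

5–7–5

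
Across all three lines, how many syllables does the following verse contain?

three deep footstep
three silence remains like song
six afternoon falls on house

Line 1: three(1) + deep(1) + footstep(2) = 4
Line 2: three(1) + silence(2) + remains(2) + like(1) + song(1) = 7
Line 3: six(1) + afternoon(3) + falls(1) + on(1) + house(1) = 7
Total: 4 + 7 + 7 = 18

18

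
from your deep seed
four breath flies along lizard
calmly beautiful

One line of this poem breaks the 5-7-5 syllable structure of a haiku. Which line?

Line 1: "from your deep seed": 1+1+1+1 = 4 (expected 5)
Line 2: "four breath flies along lizard": 1+1+1+2+2 = 7 ✓
Line 3: "calmly beautiful": 2+3 = 5 ✓

Line 1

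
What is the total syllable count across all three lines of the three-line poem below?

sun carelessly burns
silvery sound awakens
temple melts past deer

Line 1: sun (1), carelessly (3), burns (1) → 5
Line 2: silvery (3), sound (1), awakens (3) → 7
Line 3: temple (2), melts (1), past (1), deer (1) → 5
Total: 5 + 7 + 5 = 17

17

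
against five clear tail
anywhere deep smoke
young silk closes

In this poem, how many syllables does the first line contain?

The first line: against (2), five (1), clear (1), tail (1) → 5

5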